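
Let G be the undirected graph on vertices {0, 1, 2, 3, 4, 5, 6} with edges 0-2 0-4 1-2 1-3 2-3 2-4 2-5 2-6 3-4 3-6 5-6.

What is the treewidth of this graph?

2

A width-2 tree decomposition is:
Bags: B1 = {2, 3, 4}  B2 = {0, 2, 4}  B3 = {2, 3, 6}  B4 = {1, 2, 3}  B5 = {2, 5, 6}
Tree: B1–B2, B1–B3, B1–B4, B3–B5
Every bag has size at most 3, so the width is 3 − 1 = 2 and tw(G) ≤ 2. On the other hand G contains the 3-clique {0, 2, 4}. A clique must lie in a single bag of any decomposition, so no decomposition can have width below 2. Combining the bounds, tw(G) = 2.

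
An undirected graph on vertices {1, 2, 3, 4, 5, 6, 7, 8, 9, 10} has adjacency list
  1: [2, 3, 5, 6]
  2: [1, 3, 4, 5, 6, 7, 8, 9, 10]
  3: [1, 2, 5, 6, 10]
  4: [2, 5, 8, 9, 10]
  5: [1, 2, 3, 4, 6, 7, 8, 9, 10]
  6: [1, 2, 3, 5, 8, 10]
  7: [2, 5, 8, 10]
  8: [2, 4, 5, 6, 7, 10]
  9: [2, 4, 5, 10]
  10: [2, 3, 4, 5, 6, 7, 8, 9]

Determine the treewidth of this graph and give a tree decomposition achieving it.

The largest bag has 5 vertices, giving width 4; this decomposition certifies tw(G) ≤ 4. On the other hand G contains the 5-clique {1, 2, 3, 5, 6}. A clique must lie in a single bag of any decomposition, so no decomposition can have width below 4. The upper and lower bounds meet at 4, so that is the treewidth.

Treewidth 4.
One such decomposition:
Bags: B1 = {2, 5, 6, 8, 10}  B2 = {2, 4, 5, 8, 10}  B3 = {2, 4, 5, 9, 10}  B4 = {2, 5, 7, 8, 10}  B5 = {2, 3, 5, 6, 10}  B6 = {1, 2, 3, 5, 6}
Tree: B1–B2, B2–B3, B2–B4, B1–B5, B5–B6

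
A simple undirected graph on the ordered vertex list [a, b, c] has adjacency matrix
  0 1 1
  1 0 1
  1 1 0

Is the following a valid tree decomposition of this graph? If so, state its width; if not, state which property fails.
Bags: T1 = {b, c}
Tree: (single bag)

No — vertex a appears in no bag.

A tree decomposition must satisfy three properties: every vertex lies in some bag; for every edge, both endpoints lie together in some bag; and for every vertex, the bags containing it form a connected subtree. Here vertex a appears in no bag, so the decomposition is invalid.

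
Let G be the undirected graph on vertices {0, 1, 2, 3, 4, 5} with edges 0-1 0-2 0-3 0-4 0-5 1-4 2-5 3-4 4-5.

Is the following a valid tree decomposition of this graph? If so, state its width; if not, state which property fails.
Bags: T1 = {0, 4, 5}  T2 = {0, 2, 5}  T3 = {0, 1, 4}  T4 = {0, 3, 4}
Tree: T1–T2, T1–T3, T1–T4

Yes; width 2.

Every vertex of G appears in some bag (union = {0, 1, 2, 3, 4, 5}); every edge is covered by a bag; and for each vertex v the set of bags containing v is connected in the bag tree. The decomposition is therefore valid. The largest bag has 3 vertices, so the width is 2.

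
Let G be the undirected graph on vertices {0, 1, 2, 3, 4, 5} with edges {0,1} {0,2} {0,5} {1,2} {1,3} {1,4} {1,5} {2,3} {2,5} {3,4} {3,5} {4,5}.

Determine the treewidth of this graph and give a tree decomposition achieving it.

Treewidth 3.
Bags: B1 = {1, 2, 3, 5}  B2 = {1, 3, 4, 5}  B3 = {0, 1, 2, 5}
Tree: B1–B2, B1–B3

Each bag holds 4 vertices, so the decomposition has width 3, which upper-bounds the treewidth. For the lower bound, the 4 vertices {0, 1, 2, 5} are pairwise adjacent, and any tree decomposition puts a clique entirely inside one bag — forcing width ≥ 3. Therefore the treewidth is 3.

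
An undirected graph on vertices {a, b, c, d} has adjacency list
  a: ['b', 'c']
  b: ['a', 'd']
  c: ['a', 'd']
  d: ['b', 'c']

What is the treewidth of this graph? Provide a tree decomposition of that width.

Each bag holds 3 vertices, so the decomposition has width 2, which upper-bounds the treewidth. The edges a–b–d–c–a form a cycle, so G is not a tree and its treewidth is at least 2. Hence tw(G) = 2 exactly.

Treewidth 2.
Bags: B1 = {a, b, d}  B2 = {a, c, d}
Tree: B1–B2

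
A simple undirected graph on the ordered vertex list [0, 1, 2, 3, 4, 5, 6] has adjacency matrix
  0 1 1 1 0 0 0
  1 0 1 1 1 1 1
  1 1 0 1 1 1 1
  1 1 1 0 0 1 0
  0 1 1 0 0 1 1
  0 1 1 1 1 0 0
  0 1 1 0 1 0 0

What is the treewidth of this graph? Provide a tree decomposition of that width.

Treewidth 3.
Bags: B1 = {1, 2, 4, 5}  B2 = {1, 2, 3, 5}  B3 = {1, 2, 4, 6}  B4 = {0, 1, 2, 3}
Tree: B1–B2, B1–B3, B2–B4

The largest bag has 4 vertices, giving width 3; this decomposition certifies tw(G) ≤ 3. Conversely, {0, 1, 2, 3} is a clique of size 4, and the vertices of any clique must share a bag in every tree decomposition; so some bag has ≥ 4 vertices and tw(G) ≥ 3. Combining the bounds, tw(G) = 3.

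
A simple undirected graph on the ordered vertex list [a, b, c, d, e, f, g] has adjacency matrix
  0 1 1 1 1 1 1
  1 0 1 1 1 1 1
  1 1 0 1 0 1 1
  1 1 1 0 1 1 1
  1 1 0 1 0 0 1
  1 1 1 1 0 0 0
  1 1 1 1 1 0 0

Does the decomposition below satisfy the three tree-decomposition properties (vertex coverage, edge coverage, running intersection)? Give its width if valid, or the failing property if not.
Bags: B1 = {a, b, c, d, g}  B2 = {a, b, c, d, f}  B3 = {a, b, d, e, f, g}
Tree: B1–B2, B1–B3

A tree decomposition must satisfy three properties: every vertex lies in some bag; for every edge, both endpoints lie together in some bag; and for every vertex, the bags containing it form a connected subtree. Here bags containing vertex f are not connected in the tree, so the decomposition is invalid.

No — bags containing vertex f are not connected in the tree.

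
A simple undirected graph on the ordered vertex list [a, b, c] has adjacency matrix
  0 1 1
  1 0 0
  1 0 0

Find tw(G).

1

A width-1 tree decomposition is:
Bags: B1 = {a, c}  B2 = {a, b}
Tree: B1–B2
Every bag has size at most 2, so the width is 2 − 1 = 1 and tw(G) ≤ 1. Any graph with an edge has treewidth ≥ 1, and G has the edge a–c. Combining the bounds, tw(G) = 1.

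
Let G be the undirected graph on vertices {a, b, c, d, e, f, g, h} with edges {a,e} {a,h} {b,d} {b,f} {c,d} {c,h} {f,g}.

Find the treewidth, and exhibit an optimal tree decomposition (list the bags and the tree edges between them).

Every bag has size at most 2, so the width is 2 − 1 = 1 and tw(G) ≤ 1. Since G has at least one edge (e.g. g–f), it is not an edgeless graph, so tw(G) ≥ 1. The upper and lower bounds meet at 1, so that is the treewidth.

Treewidth 1.
One optimal decomposition is:
Bags: B1 = {f, g}  B2 = {b, f}  B3 = {b, d}  B4 = {c, d}  B5 = {c, h}  B6 = {a, h}  B7 = {a, e}
Tree: B1–B2, B2–B3, B3–B4, B4–B5, B5–B6, B6–B7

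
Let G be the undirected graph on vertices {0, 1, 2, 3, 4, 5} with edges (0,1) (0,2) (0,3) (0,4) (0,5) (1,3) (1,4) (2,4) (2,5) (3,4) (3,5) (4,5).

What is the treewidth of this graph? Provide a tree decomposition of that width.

The largest bag has 4 vertices, giving width 3; this decomposition certifies tw(G) ≤ 3. On the other hand G contains the 4-clique {0, 2, 4, 5}. A clique must lie in a single bag of any decomposition, so no decomposition can have width below 3. Combining the bounds, tw(G) = 3.

Treewidth 3.
One such decomposition:
Bags: B1 = {0, 2, 4, 5}  B2 = {0, 3, 4, 5}  B3 = {0, 1, 3, 4}
Tree: B1–B2, B2–B3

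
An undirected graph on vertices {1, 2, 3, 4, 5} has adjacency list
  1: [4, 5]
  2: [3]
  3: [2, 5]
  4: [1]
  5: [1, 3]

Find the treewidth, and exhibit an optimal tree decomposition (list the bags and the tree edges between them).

Each bag holds 2 vertices, so the decomposition has width 1, which upper-bounds the treewidth. Any graph with an edge has treewidth ≥ 1, and G has the edge 1–5. Therefore the treewidth is 1.

Treewidth 1.
Bags: B1 = {1, 5}  B2 = {3, 5}  B3 = {1, 4}  B4 = {2, 3}
Tree: B1–B2, B1–B3, B2–B4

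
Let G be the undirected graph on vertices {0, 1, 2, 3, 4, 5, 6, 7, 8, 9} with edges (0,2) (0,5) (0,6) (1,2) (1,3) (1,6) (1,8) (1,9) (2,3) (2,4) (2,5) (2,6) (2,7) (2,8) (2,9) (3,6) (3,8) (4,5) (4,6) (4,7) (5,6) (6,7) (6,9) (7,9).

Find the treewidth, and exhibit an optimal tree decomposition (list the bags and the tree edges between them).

Treewidth 3.
One such decomposition:
Bags: B1 = {2, 4, 6, 7}  B2 = {2, 6, 7, 9}  B3 = {1, 2, 6, 9}  B4 = {1, 2, 3, 6}  B5 = {1, 2, 3, 8}  B6 = {2, 4, 5, 6}  B7 = {0, 2, 5, 6}
Tree: B1–B2, B2–B3, B3–B4, B4–B5, B1–B6, B6–B7

Each bag holds 4 vertices, so the decomposition has width 3, which upper-bounds the treewidth. Conversely, {1, 2, 3, 8} is a clique of size 4, and the vertices of any clique must share a bag in every tree decomposition; so some bag has ≥ 4 vertices and tw(G) ≥ 3. Combining the bounds, tw(G) = 3.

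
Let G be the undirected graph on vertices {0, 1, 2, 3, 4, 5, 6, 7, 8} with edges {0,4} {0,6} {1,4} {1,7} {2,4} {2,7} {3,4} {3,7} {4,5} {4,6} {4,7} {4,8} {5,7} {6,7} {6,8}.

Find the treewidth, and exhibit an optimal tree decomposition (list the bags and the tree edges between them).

Each bag holds 3 vertices, so the decomposition has width 2, which upper-bounds the treewidth. Conversely, {0, 4, 6} is a clique of size 3, and the vertices of any clique must share a bag in every tree decomposition; so some bag has ≥ 3 vertices and tw(G) ≥ 2. Hence tw(G) = 2 exactly.

Treewidth 2.
Bags: B1 = {2, 4, 7}  B2 = {4, 5, 7}  B3 = {4, 6, 7}  B4 = {0, 4, 6}  B5 = {3, 4, 7}  B6 = {1, 4, 7}  B7 = {4, 6, 8}
Tree: B1–B2, B1–B3, B3–B4, B1–B5, B2–B6, B3–B7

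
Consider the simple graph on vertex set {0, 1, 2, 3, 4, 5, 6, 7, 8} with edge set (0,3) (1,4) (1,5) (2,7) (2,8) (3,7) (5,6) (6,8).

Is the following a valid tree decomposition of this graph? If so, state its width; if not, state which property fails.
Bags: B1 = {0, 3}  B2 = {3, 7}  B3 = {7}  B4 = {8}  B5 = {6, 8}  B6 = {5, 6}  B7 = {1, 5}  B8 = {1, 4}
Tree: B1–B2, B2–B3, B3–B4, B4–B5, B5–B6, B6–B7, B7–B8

No — vertex 2 appears in no bag.

A tree decomposition must satisfy three properties: every vertex lies in some bag; for every edge, both endpoints lie together in some bag; and for every vertex, the bags containing it form a connected subtree. Here vertex 2 appears in no bag, so the decomposition is invalid.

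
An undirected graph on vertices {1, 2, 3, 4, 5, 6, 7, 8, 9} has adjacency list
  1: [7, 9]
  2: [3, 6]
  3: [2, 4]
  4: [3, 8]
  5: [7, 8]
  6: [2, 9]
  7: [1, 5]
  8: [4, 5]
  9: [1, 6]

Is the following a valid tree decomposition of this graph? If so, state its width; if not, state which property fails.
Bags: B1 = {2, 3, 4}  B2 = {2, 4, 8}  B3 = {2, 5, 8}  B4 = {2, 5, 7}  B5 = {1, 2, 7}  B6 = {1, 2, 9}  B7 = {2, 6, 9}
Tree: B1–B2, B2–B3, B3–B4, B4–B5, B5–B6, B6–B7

Yes; width 2.

Vertex coverage: the bags together contain {1, 2, 3, 4, 5, 6, 7, 8, 9}, the full vertex set. Edge coverage: each edge of G has both endpoints in at least one bag. Running intersection: for every vertex, the bags containing it form a connected subtree. All three properties hold, so this is a valid tree decomposition of width max|bag| − 1 = 2, and hence tw(G) ≤ 2.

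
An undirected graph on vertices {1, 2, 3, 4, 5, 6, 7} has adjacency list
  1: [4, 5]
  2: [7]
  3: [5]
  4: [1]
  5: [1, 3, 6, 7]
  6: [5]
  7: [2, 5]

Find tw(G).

A width-1 tree decomposition is:
Bags: B1 = {3, 5}  B2 = {5, 6}  B3 = {5, 7}  B4 = {1, 5}  B5 = {1, 4}  B6 = {2, 7}
Tree: B1–B2, B2–B3, B3–B4, B4–B5, B3–B6
The largest bag has 2 vertices, giving width 1; this decomposition certifies tw(G) ≤ 1. Since G has at least one edge (e.g. 3–5), it is not an edgeless graph, so tw(G) ≥ 1. Combining the bounds, tw(G) = 1.

1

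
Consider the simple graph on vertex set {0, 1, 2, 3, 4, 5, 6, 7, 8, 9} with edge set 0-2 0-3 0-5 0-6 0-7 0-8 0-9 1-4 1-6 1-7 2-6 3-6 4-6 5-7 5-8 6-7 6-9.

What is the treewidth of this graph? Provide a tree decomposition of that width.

Treewidth 2.
One optimal decomposition is:
Bags: B1 = {1, 4, 6}  B2 = {1, 6, 7}  B3 = {0, 6, 7}  B4 = {0, 2, 6}  B5 = {0, 5, 7}  B6 = {0, 5, 8}  B7 = {0, 6, 9}  B8 = {0, 3, 6}
Tree: B1–B2, B2–B3, B3–B4, B3–B5, B5–B6, B3–B7, B7–B8

Every bag has size at most 3, so the width is 3 − 1 = 2 and tw(G) ≤ 2. On the other hand G contains the 3-clique {0, 5, 8}. A clique must lie in a single bag of any decomposition, so no decomposition can have width below 2. Hence tw(G) = 2 exactly.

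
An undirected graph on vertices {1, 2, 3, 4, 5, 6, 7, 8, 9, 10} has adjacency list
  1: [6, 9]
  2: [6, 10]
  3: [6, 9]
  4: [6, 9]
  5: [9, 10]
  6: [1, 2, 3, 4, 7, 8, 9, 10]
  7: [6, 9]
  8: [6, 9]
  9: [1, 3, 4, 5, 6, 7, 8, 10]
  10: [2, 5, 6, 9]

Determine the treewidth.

A width-2 tree decomposition is:
Bags: B1 = {4, 6, 9}  B2 = {6, 9, 10}  B3 = {5, 9, 10}  B4 = {3, 6, 9}  B5 = {2, 6, 10}  B6 = {1, 6, 9}  B7 = {6, 8, 9}  B8 = {6, 7, 9}
Tree: B1–B2, B2–B3, B1–B4, B2–B5, B1–B6, B4–B7, B6–B8
The largest bag has 3 vertices, giving width 2; this decomposition certifies tw(G) ≤ 2. On the other hand G contains the 3-clique {5, 9, 10}. A clique must lie in a single bag of any decomposition, so no decomposition can have width below 2. Combining the bounds, tw(G) = 2.

2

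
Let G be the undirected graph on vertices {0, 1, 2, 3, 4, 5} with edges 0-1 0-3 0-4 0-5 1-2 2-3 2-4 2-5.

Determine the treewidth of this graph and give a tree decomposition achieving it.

The largest bag has 3 vertices, giving width 2; this decomposition certifies tw(G) ≤ 2. Since 4–2–3–0–4 is a cycle in G, G is not acyclic. Forests are exactly the graphs of treewidth ≤ 1, so tw(G) ≥ 2. The upper and lower bounds meet at 2, so that is the treewidth.

Treewidth 2.
One such decomposition:
Bags: B1 = {0, 2, 4}  B2 = {0, 2, 3}  B3 = {0, 2, 5}  B4 = {0, 1, 2}
Tree: B1–B2, B2–B3, B3–B4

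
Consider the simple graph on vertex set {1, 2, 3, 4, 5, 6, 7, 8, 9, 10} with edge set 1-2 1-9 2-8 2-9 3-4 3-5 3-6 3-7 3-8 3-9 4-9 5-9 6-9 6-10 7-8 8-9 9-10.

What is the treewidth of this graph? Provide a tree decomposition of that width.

Every bag has size at most 3, so the width is 3 − 1 = 2 and tw(G) ≤ 2. On the other hand G contains the 3-clique {6, 9, 10}. A clique must lie in a single bag of any decomposition, so no decomposition can have width below 2. The upper and lower bounds meet at 2, so that is the treewidth.

Treewidth 2.
One optimal decomposition is:
Bags: B1 = {3, 5, 9}  B2 = {3, 6, 9}  B3 = {6, 9, 10}  B4 = {3, 8, 9}  B5 = {2, 8, 9}  B6 = {3, 7, 8}  B7 = {1, 2, 9}  B8 = {3, 4, 9}
Tree: B1–B2, B2–B3, B1–B4, B4–B5, B4–B6, B5–B7, B1–B8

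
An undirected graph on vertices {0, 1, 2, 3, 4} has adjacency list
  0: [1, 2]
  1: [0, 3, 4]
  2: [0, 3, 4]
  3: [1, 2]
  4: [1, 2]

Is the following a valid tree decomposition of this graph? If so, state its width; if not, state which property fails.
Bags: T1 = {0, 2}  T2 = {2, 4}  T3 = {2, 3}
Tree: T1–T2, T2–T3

No — vertex 1 appears in no bag.

A tree decomposition must satisfy three properties: every vertex lies in some bag; for every edge, both endpoints lie together in some bag; and for every vertex, the bags containing it form a connected subtree. Here vertex 1 appears in no bag, so the decomposition is invalid.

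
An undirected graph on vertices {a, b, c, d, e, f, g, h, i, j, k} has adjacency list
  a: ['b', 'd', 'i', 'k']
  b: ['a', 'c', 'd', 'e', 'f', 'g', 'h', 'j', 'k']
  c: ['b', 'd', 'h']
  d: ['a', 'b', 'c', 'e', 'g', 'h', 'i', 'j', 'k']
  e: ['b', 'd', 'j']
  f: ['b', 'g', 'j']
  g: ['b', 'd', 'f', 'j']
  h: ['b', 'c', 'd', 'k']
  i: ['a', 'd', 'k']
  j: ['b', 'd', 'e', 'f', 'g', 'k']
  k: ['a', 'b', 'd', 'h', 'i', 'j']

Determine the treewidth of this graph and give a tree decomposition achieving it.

Every bag has size at most 4, so the width is 4 − 1 = 3 and tw(G) ≤ 3. Conversely, {b, d, g, j} is a clique of size 4, and the vertices of any clique must share a bag in every tree decomposition; so some bag has ≥ 4 vertices and tw(G) ≥ 3. Hence tw(G) = 3 exactly.

Treewidth 3.
Bags: B1 = {b, d, h, k}  B2 = {b, d, j, k}  B3 = {b, d, g, j}  B4 = {b, d, e, j}  B5 = {b, f, g, j}  B6 = {b, c, d, h}  B7 = {a, b, d, k}  B8 = {a, d, i, k}
Tree: B1–B2, B2–B3, B3–B4, B3–B5, B1–B6, B1–B7, B7–B8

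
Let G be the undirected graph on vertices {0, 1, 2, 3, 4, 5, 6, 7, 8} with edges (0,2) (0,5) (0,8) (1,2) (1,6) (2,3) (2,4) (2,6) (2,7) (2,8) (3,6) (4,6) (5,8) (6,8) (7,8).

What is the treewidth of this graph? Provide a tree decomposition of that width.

The largest bag has 3 vertices, giving width 2; this decomposition certifies tw(G) ≤ 2. Conversely, {0, 2, 8} is a clique of size 3, and the vertices of any clique must share a bag in every tree decomposition; so some bag has ≥ 3 vertices and tw(G) ≥ 2. Combining the bounds, tw(G) = 2.

Treewidth 2.
Bags: B1 = {2, 3, 6}  B2 = {2, 6, 8}  B3 = {2, 7, 8}  B4 = {0, 2, 8}  B5 = {0, 5, 8}  B6 = {2, 4, 6}  B7 = {1, 2, 6}
Tree: B1–B2, B2–B3, B2–B4, B4–B5, B2–B6, B6–B7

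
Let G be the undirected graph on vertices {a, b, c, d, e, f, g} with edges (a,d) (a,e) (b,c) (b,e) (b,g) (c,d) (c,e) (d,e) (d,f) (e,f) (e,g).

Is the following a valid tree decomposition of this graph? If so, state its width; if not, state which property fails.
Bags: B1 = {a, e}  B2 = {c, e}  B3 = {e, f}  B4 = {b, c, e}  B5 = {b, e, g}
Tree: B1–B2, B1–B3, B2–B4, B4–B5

A tree decomposition must satisfy three properties: every vertex lies in some bag; for every edge, both endpoints lie together in some bag; and for every vertex, the bags containing it form a connected subtree. Here vertex d appears in no bag, so the decomposition is invalid.

No — vertex d appears in no bag.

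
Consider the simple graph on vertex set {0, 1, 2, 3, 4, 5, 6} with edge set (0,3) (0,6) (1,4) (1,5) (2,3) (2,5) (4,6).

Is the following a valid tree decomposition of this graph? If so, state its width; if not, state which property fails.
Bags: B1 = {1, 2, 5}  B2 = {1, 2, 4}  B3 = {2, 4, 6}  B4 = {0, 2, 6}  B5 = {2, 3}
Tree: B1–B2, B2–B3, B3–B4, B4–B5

A tree decomposition must satisfy three properties: every vertex lies in some bag; for every edge, both endpoints lie together in some bag; and for every vertex, the bags containing it form a connected subtree. Here edge (0,3) lies in no bag, so the decomposition is invalid.

No — edge (0,3) lies in no bag.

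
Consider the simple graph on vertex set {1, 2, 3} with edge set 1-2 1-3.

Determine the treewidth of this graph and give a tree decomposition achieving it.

The largest bag has 2 vertices, giving width 1; this decomposition certifies tw(G) ≤ 1. Any graph with an edge has treewidth ≥ 1, and G has the edge 2–1. Hence tw(G) = 1 exactly.

Treewidth 1.
Bags: B1 = {1, 2}  B2 = {1, 3}
Tree: B1–B2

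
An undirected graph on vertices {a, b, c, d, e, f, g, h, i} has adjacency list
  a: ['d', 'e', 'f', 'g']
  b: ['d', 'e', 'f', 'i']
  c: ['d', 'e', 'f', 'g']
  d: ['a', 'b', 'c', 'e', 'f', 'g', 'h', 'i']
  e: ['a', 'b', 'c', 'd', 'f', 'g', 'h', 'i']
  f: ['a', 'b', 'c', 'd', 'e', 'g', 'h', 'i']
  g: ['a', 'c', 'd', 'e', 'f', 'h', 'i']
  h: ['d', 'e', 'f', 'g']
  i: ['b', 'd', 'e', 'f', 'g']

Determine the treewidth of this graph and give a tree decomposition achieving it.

Treewidth 4.
One optimal decomposition is:
Bags: B1 = {a, d, e, f, g}  B2 = {c, d, e, f, g}  B3 = {d, e, f, g, h}  B4 = {d, e, f, g, i}  B5 = {b, d, e, f, i}
Tree: B1–B2, B1–B3, B3–B4, B4–B5

Each bag holds 5 vertices, so the decomposition has width 4, which upper-bounds the treewidth. On the other hand G contains the 5-clique {d, e, f, g, h}. A clique must lie in a single bag of any decomposition, so no decomposition can have width below 4. Combining the bounds, tw(G) = 4.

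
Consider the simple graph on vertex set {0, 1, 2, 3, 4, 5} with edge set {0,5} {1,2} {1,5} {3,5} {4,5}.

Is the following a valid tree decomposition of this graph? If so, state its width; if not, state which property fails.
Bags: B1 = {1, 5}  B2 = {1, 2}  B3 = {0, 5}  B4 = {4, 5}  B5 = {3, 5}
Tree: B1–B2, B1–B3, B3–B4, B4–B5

Every vertex of G appears in some bag (union = {0, 1, 2, 3, 4, 5}); every edge is covered by a bag; and for each vertex v the set of bags containing v is connected in the bag tree. The decomposition is therefore valid. The largest bag has 2 vertices, so the width is 1.

Yes; width 1.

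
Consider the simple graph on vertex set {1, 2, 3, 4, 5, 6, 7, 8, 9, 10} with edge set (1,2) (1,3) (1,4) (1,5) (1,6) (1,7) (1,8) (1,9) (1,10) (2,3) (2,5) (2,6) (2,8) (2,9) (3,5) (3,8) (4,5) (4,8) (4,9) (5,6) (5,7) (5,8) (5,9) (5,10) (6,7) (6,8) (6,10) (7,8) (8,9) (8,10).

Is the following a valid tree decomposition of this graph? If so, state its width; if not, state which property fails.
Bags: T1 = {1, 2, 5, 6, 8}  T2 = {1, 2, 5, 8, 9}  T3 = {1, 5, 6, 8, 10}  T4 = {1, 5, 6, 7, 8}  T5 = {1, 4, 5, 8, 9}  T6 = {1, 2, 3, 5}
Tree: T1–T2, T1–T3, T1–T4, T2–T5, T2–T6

A tree decomposition must satisfy three properties: every vertex lies in some bag; for every edge, both endpoints lie together in some bag; and for every vertex, the bags containing it form a connected subtree. Here edge (8,3) lies in no bag, so the decomposition is invalid.

No — edge (8,3) lies in no bag.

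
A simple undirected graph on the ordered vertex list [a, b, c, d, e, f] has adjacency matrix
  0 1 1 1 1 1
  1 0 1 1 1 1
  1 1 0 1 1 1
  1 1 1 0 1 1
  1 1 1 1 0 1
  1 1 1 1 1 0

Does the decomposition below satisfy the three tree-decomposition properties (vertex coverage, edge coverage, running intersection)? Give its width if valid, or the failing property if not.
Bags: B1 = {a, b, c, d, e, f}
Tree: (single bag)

Yes; width 5.

Vertex coverage: the bags together contain {a, b, c, d, e, f}, the full vertex set. Edge coverage: each edge of G has both endpoints in at least one bag. Running intersection: for every vertex, the bags containing it form a connected subtree. All three properties hold, so this is a valid tree decomposition of width max|bag| − 1 = 5, and hence tw(G) ≤ 5.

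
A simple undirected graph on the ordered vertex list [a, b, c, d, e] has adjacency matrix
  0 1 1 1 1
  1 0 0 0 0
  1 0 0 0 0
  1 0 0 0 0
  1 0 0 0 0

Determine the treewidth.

A width-1 tree decomposition is:
Bags: B1 = {a, b}  B2 = {a, e}  B3 = {a, d}  B4 = {a, c}
Tree: B1–B2, B1–B3, B3–B4
Each bag holds 2 vertices, so the decomposition has width 1, which upper-bounds the treewidth. Since G has at least one edge (e.g. a–b), it is not an edgeless graph, so tw(G) ≥ 1. Hence tw(G) = 1 exactly.

1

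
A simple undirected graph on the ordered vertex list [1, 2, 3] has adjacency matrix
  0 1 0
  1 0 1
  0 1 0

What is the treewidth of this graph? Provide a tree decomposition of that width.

Treewidth 1.
One optimal decomposition is:
Bags: B1 = {1, 2}  B2 = {2, 3}
Tree: B1–B2

Every bag has size at most 2, so the width is 2 − 1 = 1 and tw(G) ≤ 1. G has an edge, so its treewidth is at least 1. Therefore the treewidth is 1.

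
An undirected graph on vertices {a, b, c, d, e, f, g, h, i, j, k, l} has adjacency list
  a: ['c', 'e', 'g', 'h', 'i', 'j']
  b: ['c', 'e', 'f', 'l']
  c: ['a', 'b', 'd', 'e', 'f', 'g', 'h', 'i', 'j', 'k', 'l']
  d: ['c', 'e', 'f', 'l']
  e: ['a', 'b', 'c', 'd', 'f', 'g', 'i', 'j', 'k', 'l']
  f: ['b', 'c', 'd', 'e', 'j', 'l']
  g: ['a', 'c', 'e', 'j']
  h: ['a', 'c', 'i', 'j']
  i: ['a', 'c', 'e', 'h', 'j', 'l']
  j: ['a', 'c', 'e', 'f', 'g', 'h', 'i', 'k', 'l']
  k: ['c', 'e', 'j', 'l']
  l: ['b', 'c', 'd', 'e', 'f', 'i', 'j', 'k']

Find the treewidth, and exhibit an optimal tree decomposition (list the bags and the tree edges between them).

Every bag has size at most 5, so the width is 5 − 1 = 4 and tw(G) ≤ 4. For the lower bound, the 5 vertices {c, d, e, f, l} are pairwise adjacent, and any tree decomposition puts a clique entirely inside one bag — forcing width ≥ 4. Combining the bounds, tw(G) = 4.

Treewidth 4.
Bags: B1 = {a, c, e, i, j}  B2 = {c, e, i, j, l}  B3 = {c, e, j, k, l}  B4 = {a, c, h, i, j}  B5 = {a, c, e, g, j}  B6 = {c, e, f, j, l}  B7 = {b, c, e, f, l}  B8 = {c, d, e, f, l}
Tree: B1–B2, B2–B3, B1–B4, B1–B5, B2–B6, B6–B7, B7–B8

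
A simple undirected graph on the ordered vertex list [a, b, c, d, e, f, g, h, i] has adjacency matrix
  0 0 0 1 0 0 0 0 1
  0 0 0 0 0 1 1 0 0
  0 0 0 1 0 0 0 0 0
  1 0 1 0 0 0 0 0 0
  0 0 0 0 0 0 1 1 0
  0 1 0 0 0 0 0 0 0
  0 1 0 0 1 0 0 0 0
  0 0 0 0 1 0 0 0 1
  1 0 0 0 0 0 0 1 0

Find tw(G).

A width-1 tree decomposition is:
Bags: B1 = {b, f}  B2 = {b, g}  B3 = {e, g}  B4 = {e, h}  B5 = {h, i}  B6 = {a, i}  B7 = {a, d}  B8 = {c, d}
Tree: B1–B2, B2–B3, B3–B4, B4–B5, B5–B6, B6–B7, B7–B8
Each bag holds 2 vertices, so the decomposition has width 1, which upper-bounds the treewidth. G has an edge, so its treewidth is at least 1. Hence tw(G) = 1 exactly.

1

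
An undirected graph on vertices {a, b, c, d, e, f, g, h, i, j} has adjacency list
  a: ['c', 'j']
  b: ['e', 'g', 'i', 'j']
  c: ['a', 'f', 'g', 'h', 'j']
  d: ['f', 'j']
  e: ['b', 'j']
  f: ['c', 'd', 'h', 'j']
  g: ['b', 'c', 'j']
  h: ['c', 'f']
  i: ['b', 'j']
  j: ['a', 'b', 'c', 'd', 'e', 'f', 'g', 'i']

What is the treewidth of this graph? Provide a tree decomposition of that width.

Treewidth 2.
One such decomposition:
Bags: B1 = {c, g, j}  B2 = {b, g, j}  B3 = {c, f, j}  B4 = {a, c, j}  B5 = {b, e, j}  B6 = {d, f, j}  B7 = {c, f, h}  B8 = {b, i, j}
Tree: B1–B2, B1–B3, B1–B4, B2–B5, B3–B6, B3–B7, B2–B8

The largest bag has 3 vertices, giving width 2; this decomposition certifies tw(G) ≤ 2. On the other hand G contains the 3-clique {d, f, j}. A clique must lie in a single bag of any decomposition, so no decomposition can have width below 2. Combining the bounds, tw(G) = 2.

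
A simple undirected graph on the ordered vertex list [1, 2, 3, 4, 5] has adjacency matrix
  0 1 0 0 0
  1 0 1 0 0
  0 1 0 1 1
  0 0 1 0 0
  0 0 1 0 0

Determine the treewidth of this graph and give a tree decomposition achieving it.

Each bag holds 2 vertices, so the decomposition has width 1, which upper-bounds the treewidth. G has an edge, so its treewidth is at least 1. Combining the bounds, tw(G) = 1.

Treewidth 1.
One such decomposition:
Bags: B1 = {2, 3}  B2 = {1, 2}  B3 = {3, 4}  B4 = {3, 5}
Tree: B1–B2, B1–B3, B1–B4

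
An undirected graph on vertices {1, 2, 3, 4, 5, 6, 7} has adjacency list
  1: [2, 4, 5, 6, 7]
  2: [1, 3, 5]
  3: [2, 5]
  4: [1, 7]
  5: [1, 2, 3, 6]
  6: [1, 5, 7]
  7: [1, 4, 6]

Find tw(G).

A width-2 tree decomposition is:
Bags: B1 = {1, 6, 7}  B2 = {1, 5, 6}  B3 = {1, 4, 7}  B4 = {1, 2, 5}  B5 = {2, 3, 5}
Tree: B1–B2, B1–B3, B2–B4, B4–B5
Every bag has size at most 3, so the width is 3 − 1 = 2 and tw(G) ≤ 2. On the other hand G contains the 3-clique {1, 4, 7}. A clique must lie in a single bag of any decomposition, so no decomposition can have width below 2. Combining the bounds, tw(G) = 2.

2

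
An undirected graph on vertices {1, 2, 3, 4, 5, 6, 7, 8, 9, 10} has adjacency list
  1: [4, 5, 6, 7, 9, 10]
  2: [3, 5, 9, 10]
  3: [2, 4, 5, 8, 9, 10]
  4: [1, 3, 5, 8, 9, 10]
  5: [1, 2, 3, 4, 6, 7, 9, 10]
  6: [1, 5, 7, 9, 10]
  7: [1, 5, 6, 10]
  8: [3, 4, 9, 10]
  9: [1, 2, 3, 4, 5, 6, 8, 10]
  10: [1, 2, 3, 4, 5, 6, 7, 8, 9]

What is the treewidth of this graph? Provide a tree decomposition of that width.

Every bag has size at most 5, so the width is 5 − 1 = 4 and tw(G) ≤ 4. For the lower bound, the 5 vertices {3, 4, 8, 9, 10} are pairwise adjacent, and any tree decomposition puts a clique entirely inside one bag — forcing width ≥ 4. Hence tw(G) = 4 exactly.

Treewidth 4.
Bags: B1 = {3, 4, 5, 9, 10}  B2 = {1, 4, 5, 9, 10}  B3 = {2, 3, 5, 9, 10}  B4 = {1, 5, 6, 9, 10}  B5 = {3, 4, 8, 9, 10}  B6 = {1, 5, 6, 7, 10}
Tree: B1–B2, B1–B3, B2–B4, B1–B5, B4–B6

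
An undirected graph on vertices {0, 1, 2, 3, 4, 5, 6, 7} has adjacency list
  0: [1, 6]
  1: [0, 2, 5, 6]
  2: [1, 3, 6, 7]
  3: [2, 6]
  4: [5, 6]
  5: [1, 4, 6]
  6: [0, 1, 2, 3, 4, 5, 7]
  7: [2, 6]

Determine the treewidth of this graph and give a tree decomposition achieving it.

Treewidth 2.
One such decomposition:
Bags: B1 = {2, 6, 7}  B2 = {1, 2, 6}  B3 = {1, 5, 6}  B4 = {4, 5, 6}  B5 = {2, 3, 6}  B6 = {0, 1, 6}
Tree: B1–B2, B2–B3, B3–B4, B1–B5, B2–B6

Every bag has size at most 3, so the width is 3 − 1 = 2 and tw(G) ≤ 2. On the other hand G contains the 3-clique {0, 1, 6}. A clique must lie in a single bag of any decomposition, so no decomposition can have width below 2. Therefore the treewidth is 2.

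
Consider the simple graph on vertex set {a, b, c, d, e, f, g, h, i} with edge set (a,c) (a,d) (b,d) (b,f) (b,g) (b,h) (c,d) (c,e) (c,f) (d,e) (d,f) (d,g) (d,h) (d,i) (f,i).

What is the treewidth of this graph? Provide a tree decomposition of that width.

Each bag holds 3 vertices, so the decomposition has width 2, which upper-bounds the treewidth. Conversely, {c, d, f} is a clique of size 3, and the vertices of any clique must share a bag in every tree decomposition; so some bag has ≥ 3 vertices and tw(G) ≥ 2. Combining the bounds, tw(G) = 2.

Treewidth 2.
One optimal decomposition is:
Bags: B1 = {b, d, f}  B2 = {c, d, f}  B3 = {b, d, h}  B4 = {b, d, g}  B5 = {a, c, d}  B6 = {d, f, i}  B7 = {c, d, e}
Tree: B1–B2, B1–B3, B1–B4, B2–B5, B1–B6, B5–B7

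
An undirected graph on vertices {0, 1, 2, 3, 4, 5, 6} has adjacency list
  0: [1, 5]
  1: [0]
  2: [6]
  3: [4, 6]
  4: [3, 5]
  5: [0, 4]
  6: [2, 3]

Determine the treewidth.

A width-1 tree decomposition is:
Bags: B1 = {2, 6}  B2 = {3, 6}  B3 = {3, 4}  B4 = {4, 5}  B5 = {0, 5}  B6 = {0, 1}
Tree: B1–B2, B2–B3, B3–B4, B4–B5, B5–B6
The largest bag has 2 vertices, giving width 1; this decomposition certifies tw(G) ≤ 1. Any graph with an edge has treewidth ≥ 1, and G has the edge 2–6. Hence tw(G) = 1 exactly.

1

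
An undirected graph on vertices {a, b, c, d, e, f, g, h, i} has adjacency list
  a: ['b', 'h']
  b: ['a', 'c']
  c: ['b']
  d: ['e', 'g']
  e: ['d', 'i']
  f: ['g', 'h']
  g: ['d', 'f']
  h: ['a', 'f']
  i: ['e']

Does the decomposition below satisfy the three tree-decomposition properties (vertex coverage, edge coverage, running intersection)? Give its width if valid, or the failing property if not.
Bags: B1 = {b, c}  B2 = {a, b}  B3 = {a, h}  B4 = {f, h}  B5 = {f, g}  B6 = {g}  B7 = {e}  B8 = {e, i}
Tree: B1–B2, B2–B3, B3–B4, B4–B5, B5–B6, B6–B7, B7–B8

No — vertex d appears in no bag.

A tree decomposition must satisfy three properties: every vertex lies in some bag; for every edge, both endpoints lie together in some bag; and for every vertex, the bags containing it form a connected subtree. Here vertex d appears in no bag, so the decomposition is invalid.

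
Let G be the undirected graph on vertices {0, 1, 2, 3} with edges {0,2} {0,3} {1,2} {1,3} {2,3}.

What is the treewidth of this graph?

2

A width-2 tree decomposition is:
Bags: B1 = {1, 2, 3}  B2 = {0, 2, 3}
Tree: B1–B2
The largest bag has 3 vertices, giving width 2; this decomposition certifies tw(G) ≤ 2. Conversely, {0, 2, 3} is a clique of size 3, and the vertices of any clique must share a bag in every tree decomposition; so some bag has ≥ 3 vertices and tw(G) ≥ 2. Combining the bounds, tw(G) = 2.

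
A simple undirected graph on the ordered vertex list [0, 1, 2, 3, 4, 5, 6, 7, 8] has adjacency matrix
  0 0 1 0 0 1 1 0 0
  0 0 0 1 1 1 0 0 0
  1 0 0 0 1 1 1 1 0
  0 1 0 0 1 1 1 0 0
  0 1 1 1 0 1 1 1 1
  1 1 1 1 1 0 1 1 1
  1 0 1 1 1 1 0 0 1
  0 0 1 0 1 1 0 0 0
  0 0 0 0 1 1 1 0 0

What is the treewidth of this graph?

A width-3 tree decomposition is:
Bags: B1 = {2, 4, 5, 7}  B2 = {2, 4, 5, 6}  B3 = {0, 2, 5, 6}  B4 = {3, 4, 5, 6}  B5 = {1, 3, 4, 5}  B6 = {4, 5, 6, 8}
Tree: B1–B2, B2–B3, B2–B4, B4–B5, B4–B6
Every bag has size at most 4, so the width is 4 − 1 = 3 and tw(G) ≤ 3. Conversely, {0, 2, 5, 6} is a clique of size 4, and the vertices of any clique must share a bag in every tree decomposition; so some bag has ≥ 4 vertices and tw(G) ≥ 3. Therefore the treewidth is 3.

3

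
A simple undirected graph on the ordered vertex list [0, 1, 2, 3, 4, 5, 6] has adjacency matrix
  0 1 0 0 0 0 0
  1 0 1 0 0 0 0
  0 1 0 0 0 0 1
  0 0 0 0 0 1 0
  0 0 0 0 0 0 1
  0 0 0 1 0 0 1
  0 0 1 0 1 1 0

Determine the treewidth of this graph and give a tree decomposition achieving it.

Treewidth 1.
One such decomposition:
Bags: B1 = {0, 1}  B2 = {1, 2}  B3 = {2, 6}  B4 = {4, 6}  B5 = {5, 6}  B6 = {3, 5}
Tree: B1–B2, B2–B3, B3–B4, B3–B5, B5–B6

Each bag holds 2 vertices, so the decomposition has width 1, which upper-bounds the treewidth. Since G has at least one edge (e.g. 0–1), it is not an edgeless graph, so tw(G) ≥ 1. The upper and lower bounds meet at 1, so that is the treewidth.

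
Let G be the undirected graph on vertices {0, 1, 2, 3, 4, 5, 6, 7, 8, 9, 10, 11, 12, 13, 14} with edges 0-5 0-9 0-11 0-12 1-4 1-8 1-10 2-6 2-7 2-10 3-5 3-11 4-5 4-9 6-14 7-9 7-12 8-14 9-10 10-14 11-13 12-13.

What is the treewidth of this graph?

A width-3 tree decomposition is:
Bags: B1 = {3, 11, 12, 13}  B2 = {0, 3, 11, 12}  B3 = {0, 3, 5, 12}  B4 = {0, 5, 7, 12}  B5 = {0, 5, 7, 9}  B6 = {4, 5, 7, 9}  B7 = {2, 4, 7, 9}  B8 = {2, 4, 9, 10}  B9 = {1, 2, 4, 10}  B10 = {1, 2, 6, 10}  B11 = {1, 6, 10, 14}  B12 = {1, 6, 8, 14}
Tree: B1–B2, B2–B3, B3–B4, B4–B5, B5–B6, B6–B7, B7–B8, B8–B9, B9–B10, B10–B11, B11–B12
The largest bag has 4 vertices, giving width 3; this decomposition certifies tw(G) ≤ 3. For the lower bound: the 4 vertex sets {3,11,13}, {12}, {0}, {4,5,7,9} are disjoint, each induces a connected subgraph, and every pair is joined by at least one edge of G. Contracting each set to a single vertex therefore yields K_{4} as a minor, and since treewidth is minor-monotone, tw(G) ≥ tw(K_{4}) = 3. Therefore the treewidth is 3.

3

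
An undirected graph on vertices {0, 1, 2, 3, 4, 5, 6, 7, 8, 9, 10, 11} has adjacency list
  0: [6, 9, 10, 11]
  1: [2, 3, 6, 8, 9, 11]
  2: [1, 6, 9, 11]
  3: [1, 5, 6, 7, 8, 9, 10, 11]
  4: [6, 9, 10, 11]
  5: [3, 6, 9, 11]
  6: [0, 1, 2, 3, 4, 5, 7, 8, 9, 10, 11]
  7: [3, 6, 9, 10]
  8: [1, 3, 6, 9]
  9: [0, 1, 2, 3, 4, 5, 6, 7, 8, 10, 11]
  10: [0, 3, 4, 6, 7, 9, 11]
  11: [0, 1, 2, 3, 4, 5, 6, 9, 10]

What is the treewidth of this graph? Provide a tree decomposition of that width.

Every bag has size at most 5, so the width is 5 − 1 = 4 and tw(G) ≤ 4. For the lower bound, the 5 vertices {1, 3, 6, 8, 9} are pairwise adjacent, and any tree decomposition puts a clique entirely inside one bag — forcing width ≥ 4. Hence tw(G) = 4 exactly.

Treewidth 4.
Bags: B1 = {3, 5, 6, 9, 11}  B2 = {1, 3, 6, 9, 11}  B3 = {1, 2, 6, 9, 11}  B4 = {3, 6, 9, 10, 11}  B5 = {4, 6, 9, 10, 11}  B6 = {0, 6, 9, 10, 11}  B7 = {1, 3, 6, 8, 9}  B8 = {3, 6, 7, 9, 10}
Tree: B1–B2, B2–B3, B2–B4, B4–B5, B4–B6, B2–B7, B4–B8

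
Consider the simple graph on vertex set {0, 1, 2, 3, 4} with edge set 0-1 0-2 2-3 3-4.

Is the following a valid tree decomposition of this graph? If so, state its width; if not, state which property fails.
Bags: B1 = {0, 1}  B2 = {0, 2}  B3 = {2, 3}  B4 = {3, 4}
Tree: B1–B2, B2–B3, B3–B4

Yes; width 1.

Every vertex of G appears in some bag (union = {0, 1, 2, 3, 4}); every edge is covered by a bag; and for each vertex v the set of bags containing v is connected in the bag tree. The decomposition is therefore valid. The largest bag has 2 vertices, so the width is 1.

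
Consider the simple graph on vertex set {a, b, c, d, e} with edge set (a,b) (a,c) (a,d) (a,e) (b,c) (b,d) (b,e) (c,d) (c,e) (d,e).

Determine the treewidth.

A width-4 tree decomposition is:
Bags: B1 = {a, b, c, d, e}
Tree: (single bag)
With just one bag of size 5, the width is 5 − 1 = 4, so tw(G) ≤ 4. Conversely, {a, b, c, d, e} is a clique of size 5, and the vertices of any clique must share a bag in every tree decomposition; so some bag has ≥ 5 vertices and tw(G) ≥ 4. The upper and lower bounds meet at 4, so that is the treewidth.

4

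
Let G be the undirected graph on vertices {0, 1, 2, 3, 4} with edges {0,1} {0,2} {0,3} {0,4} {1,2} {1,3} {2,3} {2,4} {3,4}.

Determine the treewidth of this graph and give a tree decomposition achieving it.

Every bag has size at most 4, so the width is 4 − 1 = 3 and tw(G) ≤ 3. Conversely, {0, 1, 2, 3} is a clique of size 4, and the vertices of any clique must share a bag in every tree decomposition; so some bag has ≥ 4 vertices and tw(G) ≥ 3. The upper and lower bounds meet at 3, so that is the treewidth.

Treewidth 3.
Bags: B1 = {0, 1, 2, 3}  B2 = {0, 2, 3, 4}
Tree: B1–B2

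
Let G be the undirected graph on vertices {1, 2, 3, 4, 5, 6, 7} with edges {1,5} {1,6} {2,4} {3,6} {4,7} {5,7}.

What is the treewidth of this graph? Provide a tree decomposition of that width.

Treewidth 1.
Bags: B1 = {3, 6}  B2 = {1, 6}  B3 = {1, 5}  B4 = {5, 7}  B5 = {4, 7}  B6 = {2, 4}
Tree: B1–B2, B2–B3, B3–B4, B4–B5, B5–B6

Every bag has size at most 2, so the width is 2 − 1 = 1 and tw(G) ≤ 1. Any graph with an edge has treewidth ≥ 1, and G has the edge 3–6. Hence tw(G) = 1 exactly.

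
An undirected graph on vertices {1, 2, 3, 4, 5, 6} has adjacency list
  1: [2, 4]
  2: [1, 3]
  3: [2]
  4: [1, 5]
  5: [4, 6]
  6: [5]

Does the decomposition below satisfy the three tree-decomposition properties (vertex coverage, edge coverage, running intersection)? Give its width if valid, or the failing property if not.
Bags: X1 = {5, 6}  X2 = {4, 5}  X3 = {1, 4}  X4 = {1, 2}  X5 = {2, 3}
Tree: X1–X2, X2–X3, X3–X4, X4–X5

Every vertex of G appears in some bag (union = {1, 2, 3, 4, 5, 6}); every edge is covered by a bag; and for each vertex v the set of bags containing v is connected in the bag tree. The decomposition is therefore valid. The largest bag has 2 vertices, so the width is 1.

Yes; width 1.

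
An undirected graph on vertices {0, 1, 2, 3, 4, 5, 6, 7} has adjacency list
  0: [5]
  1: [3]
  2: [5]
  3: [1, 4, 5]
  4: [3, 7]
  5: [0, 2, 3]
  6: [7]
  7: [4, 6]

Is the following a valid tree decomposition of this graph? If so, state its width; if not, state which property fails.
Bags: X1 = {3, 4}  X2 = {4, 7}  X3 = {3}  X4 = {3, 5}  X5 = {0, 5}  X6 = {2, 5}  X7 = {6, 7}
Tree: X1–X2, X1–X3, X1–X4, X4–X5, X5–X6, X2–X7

A tree decomposition must satisfy three properties: every vertex lies in some bag; for every edge, both endpoints lie together in some bag; and for every vertex, the bags containing it form a connected subtree. Here vertex 1 appears in no bag, so the decomposition is invalid.

No — vertex 1 appears in no bag.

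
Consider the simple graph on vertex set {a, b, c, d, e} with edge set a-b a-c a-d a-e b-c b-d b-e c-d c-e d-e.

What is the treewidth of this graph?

4

A width-4 tree decomposition is:
Bags: B1 = {a, b, c, d, e}
Tree: (single bag)
A single bag containing all 5 vertices is trivially a valid decomposition of width 4. Conversely, {a, b, c, d, e} is a clique of size 5, and the vertices of any clique must share a bag in every tree decomposition; so some bag has ≥ 5 vertices and tw(G) ≥ 4. Therefore the treewidth is 4.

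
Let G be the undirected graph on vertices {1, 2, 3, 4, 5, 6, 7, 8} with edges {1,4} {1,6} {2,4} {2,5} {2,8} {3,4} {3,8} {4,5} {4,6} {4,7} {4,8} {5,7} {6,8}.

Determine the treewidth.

A width-2 tree decomposition is:
Bags: B1 = {4, 6, 8}  B2 = {2, 4, 8}  B3 = {2, 4, 5}  B4 = {4, 5, 7}  B5 = {3, 4, 8}  B6 = {1, 4, 6}
Tree: B1–B2, B2–B3, B3–B4, B2–B5, B1–B6
Every bag has size at most 3, so the width is 3 − 1 = 2 and tw(G) ≤ 2. For the lower bound, the 3 vertices {2, 4, 8} are pairwise adjacent, and any tree decomposition puts a clique entirely inside one bag — forcing width ≥ 2. Therefore the treewidth is 2.

2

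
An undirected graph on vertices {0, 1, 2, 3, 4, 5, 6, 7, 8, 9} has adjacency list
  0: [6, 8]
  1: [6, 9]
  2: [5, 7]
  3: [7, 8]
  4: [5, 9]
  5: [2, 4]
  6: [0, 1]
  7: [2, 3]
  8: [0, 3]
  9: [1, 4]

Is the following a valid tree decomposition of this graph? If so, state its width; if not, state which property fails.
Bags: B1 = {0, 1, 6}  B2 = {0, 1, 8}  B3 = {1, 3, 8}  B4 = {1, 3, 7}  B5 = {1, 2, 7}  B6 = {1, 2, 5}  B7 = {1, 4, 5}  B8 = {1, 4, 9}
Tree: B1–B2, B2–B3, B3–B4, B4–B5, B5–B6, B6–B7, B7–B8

Yes; width 2.

Every vertex of G appears in some bag (union = {0, 1, 2, 3, 4, 5, 6, 7, 8, 9}); every edge is covered by a bag; and for each vertex v the set of bags containing v is connected in the bag tree. The decomposition is therefore valid. The largest bag has 3 vertices, so the width is 2.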